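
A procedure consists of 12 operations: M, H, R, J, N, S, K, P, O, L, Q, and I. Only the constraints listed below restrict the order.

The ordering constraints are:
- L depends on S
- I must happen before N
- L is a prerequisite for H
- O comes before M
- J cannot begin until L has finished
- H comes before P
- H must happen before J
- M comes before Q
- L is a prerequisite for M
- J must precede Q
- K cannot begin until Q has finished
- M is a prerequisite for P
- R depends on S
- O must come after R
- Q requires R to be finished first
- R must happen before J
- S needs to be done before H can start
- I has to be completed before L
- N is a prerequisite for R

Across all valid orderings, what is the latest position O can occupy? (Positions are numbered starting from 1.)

8

Following every chain forward from O, the operations that must come later are M, K, P, Q — 4 of them.
With 4 mandatory successors out of 12 operations total, the latest slot for O is 12−4 = 8, and it's reachable by doing all non-successors before O.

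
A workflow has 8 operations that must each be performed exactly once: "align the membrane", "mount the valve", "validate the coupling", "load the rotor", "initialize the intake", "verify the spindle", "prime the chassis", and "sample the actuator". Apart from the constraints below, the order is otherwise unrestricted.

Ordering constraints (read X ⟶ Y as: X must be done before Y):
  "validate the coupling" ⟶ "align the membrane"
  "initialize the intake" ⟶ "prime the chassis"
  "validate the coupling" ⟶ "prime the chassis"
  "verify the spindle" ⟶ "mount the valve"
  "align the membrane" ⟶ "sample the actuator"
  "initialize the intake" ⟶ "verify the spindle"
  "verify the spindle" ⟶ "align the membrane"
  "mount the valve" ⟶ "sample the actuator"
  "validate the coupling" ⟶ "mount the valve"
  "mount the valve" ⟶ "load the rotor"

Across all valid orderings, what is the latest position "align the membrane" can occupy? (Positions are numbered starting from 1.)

Following the constraints forward from "align the membrane", its only required successor is "sample the actuator".
With 1 mandatory successor out of 8 operations total, the latest slot for "align the membrane" is 8−1 = 7, and it's reachable by doing all non-successors before "align the membrane".

7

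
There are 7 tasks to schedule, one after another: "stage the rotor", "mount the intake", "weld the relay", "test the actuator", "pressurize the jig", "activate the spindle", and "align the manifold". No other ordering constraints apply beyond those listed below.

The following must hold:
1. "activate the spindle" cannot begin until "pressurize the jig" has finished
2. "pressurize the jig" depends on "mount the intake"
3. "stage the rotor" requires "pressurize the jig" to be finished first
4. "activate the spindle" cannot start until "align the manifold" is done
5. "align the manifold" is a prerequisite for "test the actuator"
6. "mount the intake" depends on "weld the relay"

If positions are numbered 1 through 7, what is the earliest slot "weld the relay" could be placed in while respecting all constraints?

1

No constraint forces any other task before "weld the relay", so it can be placed first.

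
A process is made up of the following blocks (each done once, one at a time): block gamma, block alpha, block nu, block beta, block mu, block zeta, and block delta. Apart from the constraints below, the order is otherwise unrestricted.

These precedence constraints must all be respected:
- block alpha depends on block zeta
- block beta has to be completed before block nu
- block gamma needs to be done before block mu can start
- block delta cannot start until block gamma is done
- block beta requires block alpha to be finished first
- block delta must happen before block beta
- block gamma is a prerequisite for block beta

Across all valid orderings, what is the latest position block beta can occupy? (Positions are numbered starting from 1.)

6

The only block forced after block beta (directly or by a chain) is block nu.
With 1 mandatory successor out of 7 blocks total, the latest slot for block beta is 7−1 = 6, and it's reachable by doing all non-successors before block beta.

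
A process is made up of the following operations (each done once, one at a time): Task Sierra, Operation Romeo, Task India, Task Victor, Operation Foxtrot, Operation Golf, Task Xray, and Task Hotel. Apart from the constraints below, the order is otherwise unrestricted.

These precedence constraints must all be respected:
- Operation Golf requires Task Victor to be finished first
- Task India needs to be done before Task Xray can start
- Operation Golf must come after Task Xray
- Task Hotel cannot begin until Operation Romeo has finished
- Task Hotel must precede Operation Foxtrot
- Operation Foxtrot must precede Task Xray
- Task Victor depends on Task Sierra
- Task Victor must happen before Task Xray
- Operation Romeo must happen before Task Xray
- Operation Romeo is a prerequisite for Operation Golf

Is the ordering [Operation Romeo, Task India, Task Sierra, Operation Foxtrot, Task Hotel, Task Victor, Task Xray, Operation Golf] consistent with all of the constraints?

No

In the proposed order, Operation Foxtrot appears before Task Hotel.
Since Task Hotel is required before Operation Foxtrot, the ordering is invalid.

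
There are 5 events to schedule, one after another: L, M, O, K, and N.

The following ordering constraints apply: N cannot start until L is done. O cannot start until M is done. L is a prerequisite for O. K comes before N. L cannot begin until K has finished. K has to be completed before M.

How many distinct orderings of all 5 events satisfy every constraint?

5

Only K has no prerequisites, so it must go first.
Enumerating by repeatedly choosing an available event (one whose prerequisites are all placed) gives 5 distinct complete orderings.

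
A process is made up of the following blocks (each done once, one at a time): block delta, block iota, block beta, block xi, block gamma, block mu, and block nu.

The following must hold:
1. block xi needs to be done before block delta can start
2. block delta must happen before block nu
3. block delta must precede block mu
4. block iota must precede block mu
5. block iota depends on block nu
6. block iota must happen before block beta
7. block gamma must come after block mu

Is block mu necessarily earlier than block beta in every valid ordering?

Nothing in the constraints links block mu and block beta; they are unordered relative to each other.
A valid ordering placing block beta before block mu exists, so the answer is no.

No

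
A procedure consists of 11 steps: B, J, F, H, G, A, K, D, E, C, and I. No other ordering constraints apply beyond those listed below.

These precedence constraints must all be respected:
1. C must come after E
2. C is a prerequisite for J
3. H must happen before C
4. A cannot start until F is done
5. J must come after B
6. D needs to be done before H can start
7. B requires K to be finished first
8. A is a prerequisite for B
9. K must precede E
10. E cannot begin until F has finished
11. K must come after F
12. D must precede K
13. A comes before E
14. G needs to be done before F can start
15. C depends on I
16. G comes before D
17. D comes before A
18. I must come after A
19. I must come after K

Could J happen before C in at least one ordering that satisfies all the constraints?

There is a dependency chain C → J, so J always comes after C.
Hence J can never be scheduled before C.

No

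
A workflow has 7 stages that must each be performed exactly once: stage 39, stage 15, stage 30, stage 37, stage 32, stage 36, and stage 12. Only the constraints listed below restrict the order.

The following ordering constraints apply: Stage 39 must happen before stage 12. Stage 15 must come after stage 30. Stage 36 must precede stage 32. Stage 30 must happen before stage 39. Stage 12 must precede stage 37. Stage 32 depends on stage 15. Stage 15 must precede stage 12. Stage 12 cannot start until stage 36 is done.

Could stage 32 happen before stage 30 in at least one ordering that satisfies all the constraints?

No

The constraints give a chain stage 30 → stage 15 → stage 32, which forces stage 30 before stage 32.
Hence stage 32 can never be scheduled before stage 30.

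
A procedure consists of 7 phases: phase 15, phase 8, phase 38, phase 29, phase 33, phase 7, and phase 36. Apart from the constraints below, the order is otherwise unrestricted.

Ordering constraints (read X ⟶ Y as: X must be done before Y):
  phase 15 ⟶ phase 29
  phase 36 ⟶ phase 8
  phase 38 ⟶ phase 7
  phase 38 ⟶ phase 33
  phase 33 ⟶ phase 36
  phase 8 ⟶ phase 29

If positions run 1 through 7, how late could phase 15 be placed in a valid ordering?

6

Following the constraints forward from phase 15, its only required successor is phase 29.
So at least 1 phase follows phase 15, putting phase 15 no later than position 6. That position is achievable by scheduling everything else first.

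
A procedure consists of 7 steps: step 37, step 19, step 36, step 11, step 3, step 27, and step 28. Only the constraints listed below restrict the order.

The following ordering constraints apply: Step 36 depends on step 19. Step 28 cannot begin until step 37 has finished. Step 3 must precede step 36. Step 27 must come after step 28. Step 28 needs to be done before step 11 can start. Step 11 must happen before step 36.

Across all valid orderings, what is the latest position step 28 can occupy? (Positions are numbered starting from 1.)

Every step that must follow step 28 has to come after it. Tracing all chains starting from step 28, those steps are: step 36, step 11, step 27 — 3 in total.
With 3 mandatory successors out of 7 steps total, the latest slot for step 28 is 7−3 = 4, and it's reachable by doing all non-successors before step 28.

4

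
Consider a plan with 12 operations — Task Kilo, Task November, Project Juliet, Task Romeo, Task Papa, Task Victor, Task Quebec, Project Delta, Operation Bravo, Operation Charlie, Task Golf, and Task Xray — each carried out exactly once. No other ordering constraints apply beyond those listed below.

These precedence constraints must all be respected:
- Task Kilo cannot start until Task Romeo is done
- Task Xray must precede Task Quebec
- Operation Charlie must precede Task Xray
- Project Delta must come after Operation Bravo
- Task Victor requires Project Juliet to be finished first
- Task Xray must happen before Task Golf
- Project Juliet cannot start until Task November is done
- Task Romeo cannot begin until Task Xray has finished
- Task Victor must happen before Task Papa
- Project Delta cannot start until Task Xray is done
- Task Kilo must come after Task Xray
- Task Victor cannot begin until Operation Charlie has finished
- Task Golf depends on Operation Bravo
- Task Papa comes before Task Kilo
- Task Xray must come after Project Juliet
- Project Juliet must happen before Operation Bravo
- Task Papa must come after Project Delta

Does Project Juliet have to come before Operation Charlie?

Project Juliet and Operation Charlie are not related by any chain of constraints.
So Project Juliet can come before Operation Charlie or after — it is not forced.

No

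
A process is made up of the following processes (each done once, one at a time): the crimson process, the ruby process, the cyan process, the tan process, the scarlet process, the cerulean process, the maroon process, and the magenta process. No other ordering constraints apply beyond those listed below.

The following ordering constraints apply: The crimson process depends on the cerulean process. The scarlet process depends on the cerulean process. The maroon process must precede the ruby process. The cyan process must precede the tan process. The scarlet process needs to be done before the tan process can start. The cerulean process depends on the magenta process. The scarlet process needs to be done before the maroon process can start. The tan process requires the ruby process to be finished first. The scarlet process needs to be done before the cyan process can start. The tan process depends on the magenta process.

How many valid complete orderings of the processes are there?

The magenta process is the only process with nothing required before it, so every ordering starts there.
Enumerating by repeatedly choosing an available process (one whose prerequisites are all placed) gives 18 distinct complete orderings.

18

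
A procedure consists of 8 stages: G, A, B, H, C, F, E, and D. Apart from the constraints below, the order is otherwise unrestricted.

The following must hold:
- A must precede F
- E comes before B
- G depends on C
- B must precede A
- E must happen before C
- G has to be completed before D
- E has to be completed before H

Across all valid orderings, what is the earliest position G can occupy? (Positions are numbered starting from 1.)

Working backwards through the constraints from G, its full set of required predecessors is C, E — 2 of them.
With 2 mandatory predecessors, the earliest G can sit is position 2+1 = 3, and placing just those 2 first achieves it.

3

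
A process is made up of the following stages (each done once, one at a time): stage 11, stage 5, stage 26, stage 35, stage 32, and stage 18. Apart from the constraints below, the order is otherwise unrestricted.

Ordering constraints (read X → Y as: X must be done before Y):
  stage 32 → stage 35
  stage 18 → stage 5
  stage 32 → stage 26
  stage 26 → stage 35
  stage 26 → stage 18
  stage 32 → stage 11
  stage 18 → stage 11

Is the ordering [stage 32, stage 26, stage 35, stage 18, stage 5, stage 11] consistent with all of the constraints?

Yes

Going through the constraints one by one, each required predecessor appears earlier in the sequence than its dependent — e.g. stage 32 (position 1) is before stage 11 (position 6), as required.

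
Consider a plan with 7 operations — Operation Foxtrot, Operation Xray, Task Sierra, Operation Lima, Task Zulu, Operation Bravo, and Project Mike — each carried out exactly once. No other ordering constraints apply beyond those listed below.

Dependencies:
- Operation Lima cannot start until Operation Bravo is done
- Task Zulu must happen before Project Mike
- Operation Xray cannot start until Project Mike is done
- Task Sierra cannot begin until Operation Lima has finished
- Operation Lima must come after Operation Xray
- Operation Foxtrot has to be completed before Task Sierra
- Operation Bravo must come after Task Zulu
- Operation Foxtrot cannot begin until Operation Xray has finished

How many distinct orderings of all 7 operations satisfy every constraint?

Only Task Zulu has no prerequisites, so it must go first.
Enumerating by repeatedly choosing an available operation (one whose prerequisites are all placed) gives 7 distinct complete orderings.

7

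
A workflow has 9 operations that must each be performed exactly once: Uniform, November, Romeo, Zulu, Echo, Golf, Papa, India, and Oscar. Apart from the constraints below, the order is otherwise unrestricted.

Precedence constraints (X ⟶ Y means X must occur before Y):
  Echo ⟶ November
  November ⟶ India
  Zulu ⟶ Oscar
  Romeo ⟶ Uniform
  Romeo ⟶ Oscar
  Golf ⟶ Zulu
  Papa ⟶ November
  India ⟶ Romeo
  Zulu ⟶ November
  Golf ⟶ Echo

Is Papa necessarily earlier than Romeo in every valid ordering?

Yes

Following the dependencies: Papa → November → India → Romeo.
Hence Papa necessarily comes before Romeo.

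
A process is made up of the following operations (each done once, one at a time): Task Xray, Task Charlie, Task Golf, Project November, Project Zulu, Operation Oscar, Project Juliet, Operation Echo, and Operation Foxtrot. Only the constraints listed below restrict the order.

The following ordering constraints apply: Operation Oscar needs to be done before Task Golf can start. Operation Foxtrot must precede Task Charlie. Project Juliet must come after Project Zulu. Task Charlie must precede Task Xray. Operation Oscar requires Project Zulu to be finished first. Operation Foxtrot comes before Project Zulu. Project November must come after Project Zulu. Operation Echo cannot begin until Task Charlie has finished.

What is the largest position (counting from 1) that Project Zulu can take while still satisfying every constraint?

5

Every operation that must follow Project Zulu has to come after it. Tracing all chains starting from Project Zulu, those operations are: Task Golf, Project November, Operation Oscar, Project Juliet — 4 in total.
So at least 4 operations follow Project Zulu, putting Project Zulu no later than position 5. That position is achievable by scheduling everything else first.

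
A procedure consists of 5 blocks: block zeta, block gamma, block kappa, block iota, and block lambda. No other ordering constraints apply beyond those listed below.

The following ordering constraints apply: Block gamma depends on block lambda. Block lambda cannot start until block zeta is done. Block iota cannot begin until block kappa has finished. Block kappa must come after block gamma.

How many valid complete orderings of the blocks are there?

Only block zeta has no prerequisites, so it must go first.
Every block is then forced in turn, so only 1 complete ordering is consistent with the constraints.

1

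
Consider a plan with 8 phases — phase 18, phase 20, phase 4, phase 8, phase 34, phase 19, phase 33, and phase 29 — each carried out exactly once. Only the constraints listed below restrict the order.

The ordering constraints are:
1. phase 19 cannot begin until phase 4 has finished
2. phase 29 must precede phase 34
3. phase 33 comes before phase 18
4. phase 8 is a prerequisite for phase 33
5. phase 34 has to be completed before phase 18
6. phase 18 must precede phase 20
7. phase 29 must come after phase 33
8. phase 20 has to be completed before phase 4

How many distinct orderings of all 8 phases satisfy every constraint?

1

Only phase 8 has no prerequisites, so it must go first.
Every phase is then forced in turn, so only 1 complete ordering is consistent with the constraints.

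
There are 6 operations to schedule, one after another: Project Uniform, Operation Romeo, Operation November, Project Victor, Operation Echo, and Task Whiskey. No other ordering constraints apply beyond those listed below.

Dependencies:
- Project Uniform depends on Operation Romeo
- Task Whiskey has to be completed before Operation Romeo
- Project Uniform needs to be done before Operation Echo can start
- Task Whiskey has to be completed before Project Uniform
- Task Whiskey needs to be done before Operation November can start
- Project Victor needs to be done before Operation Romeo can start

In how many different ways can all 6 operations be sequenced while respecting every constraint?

2 operations have no prerequisites (Project Victor, Task Whiskey), so any of them could come first.
Enumerating by repeatedly choosing an available operation (one whose prerequisites are all placed) gives 9 distinct complete orderings.

9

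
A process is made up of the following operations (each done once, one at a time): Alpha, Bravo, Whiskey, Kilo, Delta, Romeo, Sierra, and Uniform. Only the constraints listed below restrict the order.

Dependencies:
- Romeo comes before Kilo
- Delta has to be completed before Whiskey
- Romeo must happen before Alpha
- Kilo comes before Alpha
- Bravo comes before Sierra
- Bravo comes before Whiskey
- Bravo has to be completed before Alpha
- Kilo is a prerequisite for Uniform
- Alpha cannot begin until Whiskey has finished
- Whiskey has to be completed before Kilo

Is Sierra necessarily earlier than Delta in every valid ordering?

No

Sierra and Delta are not related by any chain of constraints.
A valid ordering placing Delta before Sierra exists, so the answer is no.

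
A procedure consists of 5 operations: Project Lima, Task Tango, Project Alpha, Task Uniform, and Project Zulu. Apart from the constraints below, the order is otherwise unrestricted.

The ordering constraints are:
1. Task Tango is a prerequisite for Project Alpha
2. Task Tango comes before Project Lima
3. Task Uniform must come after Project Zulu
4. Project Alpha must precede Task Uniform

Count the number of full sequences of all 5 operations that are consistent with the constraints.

11

2 operations have no prerequisites (Task Tango, Project Zulu), so any of them could come first.
Counting all ways to extend the partial order to a total order gives 11.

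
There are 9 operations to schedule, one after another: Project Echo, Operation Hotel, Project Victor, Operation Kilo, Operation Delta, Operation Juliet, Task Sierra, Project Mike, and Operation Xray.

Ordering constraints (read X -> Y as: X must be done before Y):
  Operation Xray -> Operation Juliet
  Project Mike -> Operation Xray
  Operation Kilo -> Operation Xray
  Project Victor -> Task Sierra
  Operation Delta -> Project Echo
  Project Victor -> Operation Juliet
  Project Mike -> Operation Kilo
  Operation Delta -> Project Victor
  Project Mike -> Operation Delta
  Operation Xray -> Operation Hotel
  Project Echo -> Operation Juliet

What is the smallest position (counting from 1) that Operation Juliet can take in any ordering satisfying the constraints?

7

The operations that are forced before Operation Juliet, directly or transitively, are Project Echo, Project Victor, Operation Kilo, Operation Delta, Project Mike, Operation Xray. That's 6 operations.
So at minimum 6 operations come before Operation Juliet, putting Operation Juliet no earlier than position 7. That position is achievable by scheduling exactly those predecessors first.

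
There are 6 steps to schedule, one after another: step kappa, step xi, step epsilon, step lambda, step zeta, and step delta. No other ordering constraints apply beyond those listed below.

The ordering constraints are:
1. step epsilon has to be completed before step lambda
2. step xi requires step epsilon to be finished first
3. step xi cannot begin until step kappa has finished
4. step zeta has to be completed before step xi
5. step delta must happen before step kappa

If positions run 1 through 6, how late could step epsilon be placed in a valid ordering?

Following every chain forward from step epsilon, the steps that must come later are step xi, step lambda — 2 of them.
With 2 mandatory successors out of 6 steps total, the latest slot for step epsilon is 6−2 = 4, and it's reachable by doing all non-successors before step epsilon.

4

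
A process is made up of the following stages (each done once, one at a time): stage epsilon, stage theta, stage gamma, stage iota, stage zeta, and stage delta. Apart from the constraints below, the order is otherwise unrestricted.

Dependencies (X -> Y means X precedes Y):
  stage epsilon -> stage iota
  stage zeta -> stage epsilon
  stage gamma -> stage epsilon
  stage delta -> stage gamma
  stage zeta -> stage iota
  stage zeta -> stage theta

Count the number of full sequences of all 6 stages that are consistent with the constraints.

12

2 stages have no prerequisites (stage zeta, stage delta), so any of them could come first.
Counting all ways to extend the partial order to a total order gives 12.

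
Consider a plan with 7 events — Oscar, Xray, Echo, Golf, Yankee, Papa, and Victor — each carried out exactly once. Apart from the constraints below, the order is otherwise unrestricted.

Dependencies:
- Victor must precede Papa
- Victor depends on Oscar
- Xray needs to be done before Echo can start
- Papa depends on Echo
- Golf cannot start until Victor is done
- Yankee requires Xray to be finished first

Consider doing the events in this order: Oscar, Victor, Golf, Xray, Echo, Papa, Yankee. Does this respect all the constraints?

Going through the constraints one by one, each required predecessor appears earlier in the sequence than its dependent — e.g. Victor (position 2) is before Papa (position 6), as required.

Yes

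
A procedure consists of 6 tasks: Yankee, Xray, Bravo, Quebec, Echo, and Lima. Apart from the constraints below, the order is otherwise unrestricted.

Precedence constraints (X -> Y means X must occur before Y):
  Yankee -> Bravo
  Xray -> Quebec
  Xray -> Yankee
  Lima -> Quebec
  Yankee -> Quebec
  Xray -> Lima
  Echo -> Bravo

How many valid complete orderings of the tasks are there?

2 tasks have no prerequisites (Xray, Echo), so any of them could come first.
Counting all ways to extend the partial order to a total order gives 21.

21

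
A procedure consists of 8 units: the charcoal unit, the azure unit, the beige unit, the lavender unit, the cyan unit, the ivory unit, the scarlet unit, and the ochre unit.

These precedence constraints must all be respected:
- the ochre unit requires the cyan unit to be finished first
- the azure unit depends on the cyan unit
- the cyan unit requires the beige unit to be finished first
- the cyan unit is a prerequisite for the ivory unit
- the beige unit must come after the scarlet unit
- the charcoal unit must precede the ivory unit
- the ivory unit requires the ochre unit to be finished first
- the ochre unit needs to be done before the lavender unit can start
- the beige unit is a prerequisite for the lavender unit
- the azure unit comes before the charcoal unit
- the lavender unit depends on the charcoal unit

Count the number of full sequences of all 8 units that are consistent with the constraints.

Only the scarlet unit has no prerequisites, so it must go first.
Counting all ways to extend the partial order to a total order gives 6.

6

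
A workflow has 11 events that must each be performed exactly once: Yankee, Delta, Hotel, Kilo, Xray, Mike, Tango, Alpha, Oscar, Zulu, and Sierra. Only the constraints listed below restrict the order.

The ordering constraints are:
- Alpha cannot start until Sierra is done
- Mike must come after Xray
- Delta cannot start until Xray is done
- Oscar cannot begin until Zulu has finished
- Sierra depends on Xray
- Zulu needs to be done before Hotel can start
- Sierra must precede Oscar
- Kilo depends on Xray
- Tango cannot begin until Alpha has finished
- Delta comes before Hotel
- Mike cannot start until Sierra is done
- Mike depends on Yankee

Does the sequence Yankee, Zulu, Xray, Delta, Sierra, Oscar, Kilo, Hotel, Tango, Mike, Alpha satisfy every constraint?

No

The sequence places Tango ahead of Alpha.
Since Alpha is required before Tango, the ordering is invalid.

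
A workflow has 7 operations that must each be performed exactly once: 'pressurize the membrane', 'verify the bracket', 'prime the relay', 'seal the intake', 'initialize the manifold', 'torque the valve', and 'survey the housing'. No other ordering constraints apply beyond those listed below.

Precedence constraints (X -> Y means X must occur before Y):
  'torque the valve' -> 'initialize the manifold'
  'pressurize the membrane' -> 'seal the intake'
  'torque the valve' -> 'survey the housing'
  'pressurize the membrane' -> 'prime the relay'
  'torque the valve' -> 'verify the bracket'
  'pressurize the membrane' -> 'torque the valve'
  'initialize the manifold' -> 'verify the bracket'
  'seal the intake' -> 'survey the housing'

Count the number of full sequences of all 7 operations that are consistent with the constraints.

Only 'pressurize the membrane' has no prerequisites, so it must go first.
Counting all ways to extend the partial order to a total order gives 54.

54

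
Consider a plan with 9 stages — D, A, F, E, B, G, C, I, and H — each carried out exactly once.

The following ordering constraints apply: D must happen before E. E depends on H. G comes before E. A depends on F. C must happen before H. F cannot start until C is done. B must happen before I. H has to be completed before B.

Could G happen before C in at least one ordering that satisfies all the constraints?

The constraints leave G and C unordered relative to each other; nothing requires C earlier.
So a valid ordering placing G earlier than C exists.

Yes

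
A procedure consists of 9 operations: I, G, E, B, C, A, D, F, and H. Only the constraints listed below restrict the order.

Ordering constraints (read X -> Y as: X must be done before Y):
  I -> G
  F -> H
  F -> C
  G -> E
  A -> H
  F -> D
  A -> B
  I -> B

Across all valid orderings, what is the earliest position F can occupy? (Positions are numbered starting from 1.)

No constraint forces any other operation before F, so it can be placed first.

1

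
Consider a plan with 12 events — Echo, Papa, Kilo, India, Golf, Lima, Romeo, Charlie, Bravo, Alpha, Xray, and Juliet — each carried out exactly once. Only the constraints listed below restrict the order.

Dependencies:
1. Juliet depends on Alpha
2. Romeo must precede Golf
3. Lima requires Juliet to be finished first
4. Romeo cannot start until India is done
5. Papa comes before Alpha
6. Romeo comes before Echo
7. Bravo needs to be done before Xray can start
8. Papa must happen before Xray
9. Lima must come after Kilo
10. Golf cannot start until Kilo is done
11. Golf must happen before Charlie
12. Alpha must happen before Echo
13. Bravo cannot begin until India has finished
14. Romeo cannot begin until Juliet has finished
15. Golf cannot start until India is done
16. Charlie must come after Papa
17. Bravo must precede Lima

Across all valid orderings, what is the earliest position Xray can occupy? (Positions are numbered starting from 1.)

Working backwards through the constraints from Xray, its full set of required predecessors is Papa, India, Bravo — 3 of them.
With 3 mandatory predecessors, the earliest Xray can sit is position 3+1 = 4, and placing just those 3 first achieves it.

4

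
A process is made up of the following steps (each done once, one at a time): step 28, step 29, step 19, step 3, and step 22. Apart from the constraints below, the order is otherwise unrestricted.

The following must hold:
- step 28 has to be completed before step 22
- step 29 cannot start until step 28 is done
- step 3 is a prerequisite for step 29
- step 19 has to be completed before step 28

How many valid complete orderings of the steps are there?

2 steps have no prerequisites (step 19, step 3), so any of them could come first.
Systematically extending each partial ordering one step at a time and counting, there are 7 complete orderings.

7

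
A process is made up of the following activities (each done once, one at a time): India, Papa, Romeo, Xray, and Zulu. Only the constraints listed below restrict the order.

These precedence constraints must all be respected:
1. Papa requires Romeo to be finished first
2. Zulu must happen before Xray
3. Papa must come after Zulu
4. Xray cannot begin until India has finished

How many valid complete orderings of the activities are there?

16

3 activities have no prerequisites (India, Romeo, Zulu), so any of them could come first.
Systematically extending each partial ordering one activity at a time and counting, there are 16 complete orderings.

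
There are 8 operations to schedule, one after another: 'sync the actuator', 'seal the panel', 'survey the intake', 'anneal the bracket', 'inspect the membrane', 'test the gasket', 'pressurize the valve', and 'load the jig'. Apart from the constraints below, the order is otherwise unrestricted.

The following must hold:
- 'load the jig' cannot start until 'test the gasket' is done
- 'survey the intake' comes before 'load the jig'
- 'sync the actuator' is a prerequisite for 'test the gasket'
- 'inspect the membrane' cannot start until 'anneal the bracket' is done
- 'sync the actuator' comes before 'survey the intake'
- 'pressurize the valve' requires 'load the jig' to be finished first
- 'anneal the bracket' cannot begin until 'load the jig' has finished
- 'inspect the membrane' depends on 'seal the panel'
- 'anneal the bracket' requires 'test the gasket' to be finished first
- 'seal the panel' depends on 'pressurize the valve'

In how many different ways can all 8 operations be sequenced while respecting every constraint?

Only 'sync the actuator' has no prerequisites, so it must go first.
Counting all ways to extend the partial order to a total order gives 6.

6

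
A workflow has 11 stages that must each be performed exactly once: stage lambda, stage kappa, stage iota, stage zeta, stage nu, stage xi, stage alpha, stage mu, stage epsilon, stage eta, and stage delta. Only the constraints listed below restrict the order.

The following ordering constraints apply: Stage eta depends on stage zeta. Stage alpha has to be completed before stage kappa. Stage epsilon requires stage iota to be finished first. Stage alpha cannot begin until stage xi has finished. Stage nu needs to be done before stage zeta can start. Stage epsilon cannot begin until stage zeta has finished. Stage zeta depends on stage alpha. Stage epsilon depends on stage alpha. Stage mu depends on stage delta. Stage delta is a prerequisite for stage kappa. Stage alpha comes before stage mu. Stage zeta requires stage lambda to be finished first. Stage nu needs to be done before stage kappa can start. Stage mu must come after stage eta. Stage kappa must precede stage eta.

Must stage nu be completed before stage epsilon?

Yes

There is a constraint chain stage nu → stage zeta → stage epsilon.
So stage nu must precede stage epsilon in any valid ordering.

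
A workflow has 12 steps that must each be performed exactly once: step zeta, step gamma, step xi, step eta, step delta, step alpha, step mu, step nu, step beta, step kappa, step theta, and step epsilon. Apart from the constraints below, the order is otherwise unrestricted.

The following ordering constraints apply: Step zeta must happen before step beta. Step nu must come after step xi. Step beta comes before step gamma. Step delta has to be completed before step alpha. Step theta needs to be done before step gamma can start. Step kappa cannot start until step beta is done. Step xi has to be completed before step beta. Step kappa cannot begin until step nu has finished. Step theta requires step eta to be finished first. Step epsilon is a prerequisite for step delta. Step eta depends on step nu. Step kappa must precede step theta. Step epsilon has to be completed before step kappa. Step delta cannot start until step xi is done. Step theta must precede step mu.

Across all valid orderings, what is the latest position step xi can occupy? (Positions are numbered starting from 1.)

Every step that must follow step xi has to come after it. Tracing all chains starting from step xi, those steps are: step gamma, step eta, step delta, step alpha, step mu, step nu, step beta, step kappa, step theta — 9 in total.
With 9 mandatory successors out of 12 steps total, the latest slot for step xi is 12−9 = 3, and it's reachable by doing all non-successors before step xi.

3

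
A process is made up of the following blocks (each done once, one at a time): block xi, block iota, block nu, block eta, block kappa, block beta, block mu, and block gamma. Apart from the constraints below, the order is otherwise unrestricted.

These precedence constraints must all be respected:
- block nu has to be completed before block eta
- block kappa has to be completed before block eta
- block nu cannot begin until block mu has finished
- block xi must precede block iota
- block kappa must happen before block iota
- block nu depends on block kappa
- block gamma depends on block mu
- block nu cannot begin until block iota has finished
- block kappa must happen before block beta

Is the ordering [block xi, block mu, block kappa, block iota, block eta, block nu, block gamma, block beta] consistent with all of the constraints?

Here block nu comes after block eta.
But one of the constraints requires block nu before block eta, so this ordering violates it.

No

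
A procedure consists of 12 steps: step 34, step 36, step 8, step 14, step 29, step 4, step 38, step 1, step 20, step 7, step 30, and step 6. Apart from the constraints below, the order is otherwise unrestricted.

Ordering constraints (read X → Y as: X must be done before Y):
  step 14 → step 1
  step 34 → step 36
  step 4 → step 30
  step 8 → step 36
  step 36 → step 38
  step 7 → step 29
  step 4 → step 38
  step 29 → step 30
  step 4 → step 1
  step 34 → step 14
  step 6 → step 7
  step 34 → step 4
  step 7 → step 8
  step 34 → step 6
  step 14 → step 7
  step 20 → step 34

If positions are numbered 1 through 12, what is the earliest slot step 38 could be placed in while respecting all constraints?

9

Working backwards through the constraints from step 38, its full set of required predecessors is step 34, step 36, step 8, step 14, step 4, step 20, step 7, step 6 — 8 of them.
So at minimum 8 steps come before step 38, putting step 38 no earlier than position 9. That position is achievable by scheduling exactly those predecessors first.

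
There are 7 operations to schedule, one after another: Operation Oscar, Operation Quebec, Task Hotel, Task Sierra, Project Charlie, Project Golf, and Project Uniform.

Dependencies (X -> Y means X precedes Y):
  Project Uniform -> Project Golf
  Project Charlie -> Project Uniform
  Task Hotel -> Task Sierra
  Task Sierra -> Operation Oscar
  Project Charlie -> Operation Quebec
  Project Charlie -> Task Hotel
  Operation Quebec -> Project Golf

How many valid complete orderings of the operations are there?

40

Project Charlie is the only operation with nothing required before it, so every ordering starts there.
Systematically extending each partial ordering one operation at a time and counting, there are 40 complete orderings.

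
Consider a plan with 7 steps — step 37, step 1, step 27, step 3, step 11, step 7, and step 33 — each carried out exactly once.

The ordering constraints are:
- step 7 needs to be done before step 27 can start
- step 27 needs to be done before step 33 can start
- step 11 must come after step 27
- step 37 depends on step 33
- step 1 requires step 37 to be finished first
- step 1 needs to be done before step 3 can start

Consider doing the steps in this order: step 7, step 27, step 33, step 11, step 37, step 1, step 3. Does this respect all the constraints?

Yes

Checking each listed constraint against this order: for instance, step 33 is in position 3 and step 37 in position 5, so that constraint holds — and the remaining constraints check out the same way.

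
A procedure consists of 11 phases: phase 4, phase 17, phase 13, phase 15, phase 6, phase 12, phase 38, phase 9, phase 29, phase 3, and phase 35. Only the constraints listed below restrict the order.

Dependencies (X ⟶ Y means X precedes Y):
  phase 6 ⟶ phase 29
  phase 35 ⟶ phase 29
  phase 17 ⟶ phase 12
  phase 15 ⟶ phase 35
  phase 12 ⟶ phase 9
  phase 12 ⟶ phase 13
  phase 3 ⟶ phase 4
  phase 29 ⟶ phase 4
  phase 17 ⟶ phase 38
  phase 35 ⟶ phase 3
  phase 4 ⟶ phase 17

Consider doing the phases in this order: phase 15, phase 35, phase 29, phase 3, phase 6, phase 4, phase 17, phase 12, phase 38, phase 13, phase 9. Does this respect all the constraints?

No

Here phase 6 comes after phase 29.
That contradicts the constraint that phase 6 must precede phase 29.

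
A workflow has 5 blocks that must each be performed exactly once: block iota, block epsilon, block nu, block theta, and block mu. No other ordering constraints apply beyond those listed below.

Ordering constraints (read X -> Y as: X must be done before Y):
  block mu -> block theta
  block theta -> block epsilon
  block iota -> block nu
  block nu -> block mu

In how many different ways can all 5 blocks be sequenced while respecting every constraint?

Only block iota has no prerequisites, so it must go first.
Every block is then forced in turn, so only 1 complete ordering is consistent with the constraints.

1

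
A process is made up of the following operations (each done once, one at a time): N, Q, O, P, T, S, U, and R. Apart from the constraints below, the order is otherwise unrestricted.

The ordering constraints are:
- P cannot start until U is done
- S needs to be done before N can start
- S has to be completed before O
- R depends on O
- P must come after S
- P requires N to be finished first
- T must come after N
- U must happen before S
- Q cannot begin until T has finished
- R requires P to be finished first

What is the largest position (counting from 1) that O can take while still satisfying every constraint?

Following the constraints forward from O, its only required successor is R.
So at least 1 operation follows O, putting O no later than position 7. That position is achievable by scheduling everything else first.

7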